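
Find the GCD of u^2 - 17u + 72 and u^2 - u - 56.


Factor each:
  u^2 - 17u + 72 = (u - 8)(u - 9)
  u^2 - u - 56 = (u - 8)(u + 7)
Common monic factor: u - 8


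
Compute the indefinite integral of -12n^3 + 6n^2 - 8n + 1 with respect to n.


Reverse power rule on each term:
  ∫ -12n^3 dn = -3n^4
  ∫ 6n^2 dn = 2n^3
  ∫ -8n dn = -4n^2
  ∫ 1 dn = n
F(n) = -3n^4 + 2n^3 - 4n^2 + n + C


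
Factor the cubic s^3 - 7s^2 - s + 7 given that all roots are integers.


Try integer roots (divisors of 7). s=7: p(7)=0.
Divide out (s - 7): quotient is s^2 - 1.
Factor the quadratic: (s - 1)(s + 1)
Result: (s - 7)(s - 1)(s + 1)


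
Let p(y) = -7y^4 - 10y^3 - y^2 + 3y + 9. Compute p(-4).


Using direct substitution:
  -7 * (-4)^4 = -1792
  -10 * (-4)^3 = 640
  -1 * (-4)^2 = -16
  3 * (-4)^1 = -12
  constant: 9
Sum = -1792 + 640 - 16 - 12 + 9 = -1171


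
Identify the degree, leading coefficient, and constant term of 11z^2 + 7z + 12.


Highest power of z is 2, with coefficient 11. Constant term is 12.
Degree = 2, leading coefficient = 11, constant term = 12


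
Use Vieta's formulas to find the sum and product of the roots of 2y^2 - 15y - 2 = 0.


For ay^2+by+c=0: sum = -b/a, product = c/a.
a=2, b=-15, c=-2
Sum = -(-15)/2 = 15/2
Product = (-2)/2 = -1


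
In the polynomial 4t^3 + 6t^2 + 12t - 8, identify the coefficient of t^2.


Read off the coefficient of t^2: 6


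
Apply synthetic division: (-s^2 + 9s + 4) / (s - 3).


Synthetic division with c = 3. Coefficients: -1, 9, 4
Bring down -1.
  -1 * 3 = -3; -3 + 9 = 6
  6 * 3 = 18; 18 + 4 = 22
Quotient: -s + 6, Remainder: 22


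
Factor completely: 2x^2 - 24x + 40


Roots satisfy r1 + r2 = -b/a = 12 and r1*r2 = c/a = 20.
So r1 = 10, r2 = 2.
2x^2 - 24x + 40 = 2(x - r1)(x - r2) = 2(x - 10)(x - 2)


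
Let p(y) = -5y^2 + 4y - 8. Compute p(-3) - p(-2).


p(-3) = -65
p(-2) = -36
p(-3) - p(-2) = -65 + 36 = -29


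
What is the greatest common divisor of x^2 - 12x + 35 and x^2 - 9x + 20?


Factor each:
  x^2 - 12x + 35 = (x - 5)(x - 7)
  x^2 - 9x + 20 = (x - 5)(x - 4)
Common monic factor: x - 5


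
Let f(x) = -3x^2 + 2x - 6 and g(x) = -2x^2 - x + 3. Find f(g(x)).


Substitute g(x) into f:
f(g(x)) = -3*(-2x^2 - x + 3)^2 + 2*(-2x^2 - x + 3) + (-6)
(-2x^2 - x + 3)^2 = 4x^4 + 4x^3 - 11x^2 - 6x + 9
Expand and combine: -12x^4 - 12x^3 + 29x^2 + 16x - 27


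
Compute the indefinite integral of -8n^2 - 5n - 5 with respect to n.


Reverse power rule on each term:
  ∫ -8n^2 dn = -(8/3)n^3
  ∫ -5n dn = -(5/2)n^2
  ∫ -5 dn = -5n
F(n) = -(8/3)n^3 - (5/2)n^2 - 5n + C


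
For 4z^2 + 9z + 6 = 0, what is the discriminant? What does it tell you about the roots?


D = b^2 - 4ac = (9)^2 - 4(4)(6) = 81 - 96 = -15
Since D < 0: two complex conjugate roots (no real roots)


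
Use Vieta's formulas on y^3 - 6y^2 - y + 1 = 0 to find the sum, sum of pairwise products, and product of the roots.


Monic cubic y^3+by^2+cy+d=0: sum=-b, pairwise sum=c, product=-d.
b=-6, c=-1, d=1
r1+r2+r3 = 6
r1r2+r1r3+r2r3 = -1
r1r2r3 = -1


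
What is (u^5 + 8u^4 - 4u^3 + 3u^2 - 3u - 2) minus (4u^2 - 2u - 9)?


Distribute the minus sign:
  (u^5 + 8u^4 - 4u^3 + 3u^2 - 3u - 2)
- (4u^2 - 2u - 9)
Negate second polynomial: -4u^2 + 2u + 9
Add: u^5 + 8u^4 - 4u^3 - u^2 - u + 7


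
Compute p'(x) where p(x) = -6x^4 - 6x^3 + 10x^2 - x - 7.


Apply the power rule term by term:
  d/dx(-6x^4) = -24x^3
  d/dx(-6x^3) = -18x^2
  d/dx(10x^2) = 20x
  d/dx(-x) = -1
  d/dx(-7) = 0
p'(x) = -24x^3 - 18x^2 + 20x - 1


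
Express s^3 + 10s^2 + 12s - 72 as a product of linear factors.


Try integer roots (divisors of -72). s=-6: p(-6)=0.
Divide out (s + 6): quotient is s^2 + 4s - 12.
Factor the quadratic: (s - 2)(s + 6)
Result: (s + 6)(s - 2)(s + 6)


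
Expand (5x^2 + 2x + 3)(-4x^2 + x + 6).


Distribute each term of the first polynomial:
  (5x^2)(-4x^2 + x + 6) = -20x^4 + 5x^3 + 30x^2
  (2x)(-4x^2 + x + 6) = -8x^3 + 2x^2 + 12x
  (3)(-4x^2 + x + 6) = -12x^2 + 3x + 18
Sum: -20x^4 - 3x^3 + 20x^2 + 15x + 18


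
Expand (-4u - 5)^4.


Expand (-4u - 5)^4 by repeated multiplication:
  (-4u - 5)^2 = 16u^2 + 40u + 25
  (-4u - 5)^3 = -64u^3 - 240u^2 - 300u - 125
= 256u^4 + 1280u^3 + 2400u^2 + 2000u + 625


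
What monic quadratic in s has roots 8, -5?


p(s) = (s - 8)(s + 5)
Expand: s^2 - 3s - 40


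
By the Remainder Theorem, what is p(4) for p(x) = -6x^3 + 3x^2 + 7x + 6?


By the Remainder Theorem, the remainder equals p(4):
  -6*(4)^3 = -384
  3*(4)^2 = 48
  7*(4)^1 = 28
  constant: 6
Sum: -384 + 48 + 28 + 6 = -302


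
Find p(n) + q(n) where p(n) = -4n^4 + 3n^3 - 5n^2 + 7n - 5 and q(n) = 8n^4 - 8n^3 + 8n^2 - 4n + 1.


Align terms by degree and add:
  -4n^4 + 3n^3 - 5n^2 + 7n - 5
+ 8n^4 - 8n^3 + 8n^2 - 4n + 1
= 4n^4 - 5n^3 + 3n^2 + 3n - 4


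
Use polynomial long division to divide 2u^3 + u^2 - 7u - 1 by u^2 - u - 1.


(2u^3 + u^2 - 7u - 1) / (u^2 - u - 1)
Step 1: 2u * (u^2 - u - 1) = 2u^3 - 2u^2 - 2u; subtract.
Step 2: 3 * (u^2 - u - 1) = 3u^2 - 3u - 3; subtract.
Quotient: 2u + 3, Remainder: -2u + 2


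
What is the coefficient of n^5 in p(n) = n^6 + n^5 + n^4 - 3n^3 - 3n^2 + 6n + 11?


Read off the coefficient of n^5: 1


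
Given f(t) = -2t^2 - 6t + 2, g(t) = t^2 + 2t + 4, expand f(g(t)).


Substitute g(t) into f:
f(g(t)) = -2*(t^2 + 2t + 4)^2 + (-6)*(t^2 + 2t + 4) + 2
(t^2 + 2t + 4)^2 = t^4 + 4t^3 + 12t^2 + 16t + 16
Expand and combine: -2t^4 - 8t^3 - 30t^2 - 44t - 54


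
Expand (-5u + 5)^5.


Expand (-5u + 5)^5 by repeated multiplication:
  (-5u + 5)^2 = 25u^2 - 50u + 25
  (-5u + 5)^3 = -125u^3 + 375u^2 - 375u + 125
  (-5u + 5)^4 = 625u^4 - 2500u^3 + 3750u^2 - 2500u + 625
= -3125u^5 + 15625u^4 - 31250u^3 + 31250u^2 - 15625u + 3125


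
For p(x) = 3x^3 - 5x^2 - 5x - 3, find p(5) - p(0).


p(5) = 222
p(0) = -3
p(5) - p(0) = 222 + 3 = 225


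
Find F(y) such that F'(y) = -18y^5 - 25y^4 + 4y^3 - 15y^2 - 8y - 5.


Reverse power rule on each term:
  ∫ -18y^5 dy = -3y^6
  ∫ -25y^4 dy = -5y^5
  ∫ 4y^3 dy = y^4
  ∫ -15y^2 dy = -5y^3
  ∫ -8y dy = -4y^2
  ∫ -5 dy = -5y
F(y) = -3y^6 - 5y^5 + y^4 - 5y^3 - 4y^2 - 5y + C


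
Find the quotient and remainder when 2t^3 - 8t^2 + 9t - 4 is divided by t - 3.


(2t^3 - 8t^2 + 9t - 4) / (t - 3)
Step 1: 2t^2 * (t - 3) = 2t^3 - 6t^2; subtract.
Step 2: -2t * (t - 3) = -2t^2 + 6t; subtract.
Step 3: 3 * (t - 3) = 3t - 9; subtract.
Quotient: 2t^2 - 2t + 3, Remainder: 5


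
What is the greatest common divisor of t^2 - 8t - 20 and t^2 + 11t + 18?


Factor each:
  t^2 - 8t - 20 = (t + 2)(t - 10)
  t^2 + 11t + 18 = (t + 2)(t + 9)
Common monic factor: t + 2


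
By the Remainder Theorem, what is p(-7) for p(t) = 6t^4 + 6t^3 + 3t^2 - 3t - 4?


By the Remainder Theorem, the remainder equals p(-7):
  6*(-7)^4 = 14406
  6*(-7)^3 = -2058
  3*(-7)^2 = 147
  -3*(-7)^1 = 21
  constant: -4
Sum: 14406 - 2058 + 147 + 21 - 4 = 12512


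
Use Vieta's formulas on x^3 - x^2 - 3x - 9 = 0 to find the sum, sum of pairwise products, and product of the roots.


Monic cubic x^3+bx^2+cx+d=0: sum=-b, pairwise sum=c, product=-d.
b=-1, c=-3, d=-9
r1+r2+r3 = 1
r1r2+r1r3+r2r3 = -3
r1r2r3 = 9


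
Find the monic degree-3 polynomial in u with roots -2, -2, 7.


p(u) = (u + 2)(u + 2)(u - 7)
Expand: u^3 - 3u^2 - 24u - 28


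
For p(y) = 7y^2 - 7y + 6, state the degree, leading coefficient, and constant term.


Highest power of y is 2, with coefficient 7. Constant term is 6.
Degree = 2, leading coefficient = 7, constant term = 6


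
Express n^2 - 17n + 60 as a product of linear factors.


Roots satisfy r1 + r2 = -b/a = 17 and r1*r2 = c/a = 60.
So r1 = 12, r2 = 5.
n^2 - 17n + 60 = (n - r1)(n - r2) = (n - 12)(n - 5)


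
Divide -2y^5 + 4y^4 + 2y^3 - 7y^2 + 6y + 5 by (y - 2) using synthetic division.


Synthetic division with c = 2. Coefficients: -2, 4, 2, -7, 6, 5
Bring down -2.
  -2 * 2 = -4; -4 + 4 = 0
  0 * 2 = 0; 0 + 2 = 2
  2 * 2 = 4; 4 - 7 = -3
  -3 * 2 = -6; -6 + 6 = 0
  0 * 2 = 0; 0 + 5 = 5
Quotient: -2y^4 + 2y^2 - 3y, Remainder: 5


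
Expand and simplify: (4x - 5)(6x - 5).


Distribute each term of the first polynomial:
  (4x)(6x - 5) = 24x^2 - 20x
  (-5)(6x - 5) = -30x + 25
Sum: 24x^2 - 50x + 25


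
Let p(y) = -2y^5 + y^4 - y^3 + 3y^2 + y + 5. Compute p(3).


Using direct substitution:
  -2 * (3)^5 = -486
  1 * (3)^4 = 81
  -1 * (3)^3 = -27
  3 * (3)^2 = 27
  1 * (3)^1 = 3
  constant: 5
Sum = -486 + 81 - 27 + 27 + 3 + 5 = -397


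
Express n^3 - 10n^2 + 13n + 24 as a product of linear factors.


Try integer roots (divisors of 24). n=-1: p(-1)=0.
Divide out (n + 1): quotient is n^2 - 11n + 24.
Factor the quadratic: (n - 3)(n - 8)
Result: (n + 1)(n - 3)(n - 8)


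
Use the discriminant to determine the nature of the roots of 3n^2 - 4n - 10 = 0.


D = b^2 - 4ac = (-4)^2 - 4(3)(-10) = 16 + 120 = 136
Since D > 0: two distinct irrational roots


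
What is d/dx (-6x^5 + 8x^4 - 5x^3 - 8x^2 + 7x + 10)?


Apply the power rule term by term:
  d/dx(-6x^5) = -30x^4
  d/dx(8x^4) = 32x^3
  d/dx(-5x^3) = -15x^2
  d/dx(-8x^2) = -16x
  d/dx(7x) = 7
  d/dx(10) = 0
p'(x) = -30x^4 + 32x^3 - 15x^2 - 16x + 7


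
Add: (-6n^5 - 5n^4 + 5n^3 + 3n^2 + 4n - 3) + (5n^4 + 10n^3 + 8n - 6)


Align terms by degree and add:
  -6n^5 - 5n^4 + 5n^3 + 3n^2 + 4n - 3
+ 5n^4 + 10n^3 + 8n - 6
= -6n^5 + 15n^3 + 3n^2 + 12n - 9


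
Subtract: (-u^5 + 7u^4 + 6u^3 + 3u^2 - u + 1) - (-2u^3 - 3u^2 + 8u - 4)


Distribute the minus sign:
  (-u^5 + 7u^4 + 6u^3 + 3u^2 - u + 1)
- (-2u^3 - 3u^2 + 8u - 4)
Negate second polynomial: 2u^3 + 3u^2 - 8u + 4
Add: -u^5 + 7u^4 + 8u^3 + 6u^2 - 9u + 5


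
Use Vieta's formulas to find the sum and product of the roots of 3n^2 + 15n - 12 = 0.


For an^2+bn+c=0: sum = -b/a, product = c/a.
a=3, b=15, c=-12
Sum = -(15)/3 = -5
Product = (-12)/3 = -4


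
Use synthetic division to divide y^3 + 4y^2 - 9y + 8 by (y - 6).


Synthetic division with c = 6. Coefficients: 1, 4, -9, 8
Bring down 1.
  1 * 6 = 6; 6 + 4 = 10
  10 * 6 = 60; 60 - 9 = 51
  51 * 6 = 306; 306 + 8 = 314
Quotient: y^2 + 10y + 51, Remainder: 314


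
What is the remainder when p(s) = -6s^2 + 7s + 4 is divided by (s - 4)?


By the Remainder Theorem, the remainder equals p(4):
  -6*(4)^2 = -96
  7*(4)^1 = 28
  constant: 4
Sum: -96 + 28 + 4 = -64


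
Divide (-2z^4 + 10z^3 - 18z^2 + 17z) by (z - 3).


(-2z^4 + 10z^3 - 18z^2 + 17z) / (z - 3)
Step 1: -2z^3 * (z - 3) = -2z^4 + 6z^3; subtract.
Step 2: 4z^2 * (z - 3) = 4z^3 - 12z^2; subtract.
Step 3: -6z * (z - 3) = -6z^2 + 18z; subtract.
Step 4: -1 * (z - 3) = -z + 3; subtract.
Quotient: -2z^3 + 4z^2 - 6z - 1, Remainder: -3


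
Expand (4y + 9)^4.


Expand (4y + 9)^4 by repeated multiplication:
  (4y + 9)^2 = 16y^2 + 72y + 81
  (4y + 9)^3 = 64y^3 + 432y^2 + 972y + 729
= 256y^4 + 2304y^3 + 7776y^2 + 11664y + 6561


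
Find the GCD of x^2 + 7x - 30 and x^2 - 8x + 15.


Factor each:
  x^2 + 7x - 30 = (x - 3)(x + 10)
  x^2 - 8x + 15 = (x - 3)(x - 5)
Common monic factor: x - 3


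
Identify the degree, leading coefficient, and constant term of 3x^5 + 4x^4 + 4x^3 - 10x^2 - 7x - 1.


Highest power of x is 5, with coefficient 3. Constant term is -1.
Degree = 5, leading coefficient = 3, constant term = -1


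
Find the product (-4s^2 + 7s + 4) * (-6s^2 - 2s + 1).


Distribute each term of the first polynomial:
  (-4s^2)(-6s^2 - 2s + 1) = 24s^4 + 8s^3 - 4s^2
  (7s)(-6s^2 - 2s + 1) = -42s^3 - 14s^2 + 7s
  (4)(-6s^2 - 2s + 1) = -24s^2 - 8s + 4
Sum: 24s^4 - 34s^3 - 42s^2 - s + 4


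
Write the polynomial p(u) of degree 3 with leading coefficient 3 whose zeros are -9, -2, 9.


p(u) = 3(u + 9)(u + 2)(u - 9)
Expand: 3u^3 + 6u^2 - 243u - 486


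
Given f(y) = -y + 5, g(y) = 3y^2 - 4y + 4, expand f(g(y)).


Substitute g(y) into f:
f(g(y)) = -1*(3y^2 - 4y + 4) + 5
Expand and combine: -3y^2 + 4y + 1


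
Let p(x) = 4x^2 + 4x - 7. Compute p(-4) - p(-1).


p(-4) = 41
p(-1) = -7
p(-4) - p(-1) = 41 + 7 = 48


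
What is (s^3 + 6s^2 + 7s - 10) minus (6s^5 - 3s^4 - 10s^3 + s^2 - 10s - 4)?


Distribute the minus sign:
  (s^3 + 6s^2 + 7s - 10)
- (6s^5 - 3s^4 - 10s^3 + s^2 - 10s - 4)
Negate second polynomial: -6s^5 + 3s^4 + 10s^3 - s^2 + 10s + 4
Add: -6s^5 + 3s^4 + 11s^3 + 5s^2 + 17s - 6


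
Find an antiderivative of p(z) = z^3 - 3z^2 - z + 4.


Reverse power rule on each term:
  ∫ z^3 dz = (1/4)z^4
  ∫ -3z^2 dz = -z^3
  ∫ -z dz = -(1/2)z^2
  ∫ 4 dz = 4z
F(z) = (1/4)z^4 - z^3 - (1/2)z^2 + 4z + C


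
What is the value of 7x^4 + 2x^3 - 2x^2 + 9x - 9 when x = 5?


Using direct substitution:
  7 * (5)^4 = 4375
  2 * (5)^3 = 250
  -2 * (5)^2 = -50
  9 * (5)^1 = 45
  constant: -9
Sum = 4375 + 250 - 50 + 45 - 9 = 4611


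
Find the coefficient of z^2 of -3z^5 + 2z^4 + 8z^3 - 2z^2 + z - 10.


Read off the coefficient of z^2: -2


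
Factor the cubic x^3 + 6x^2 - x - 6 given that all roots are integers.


Try integer roots (divisors of -6). x=-1: p(-1)=0.
Divide out (x + 1): quotient is x^2 + 5x - 6.
Factor the quadratic: (x - 1)(x + 6)
Result: (x + 1)(x - 1)(x + 6)


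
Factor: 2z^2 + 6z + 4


Roots satisfy r1 + r2 = -b/a = -3 and r1*r2 = c/a = 2.
So r1 = -2, r2 = -1.
2z^2 + 6z + 4 = 2(z - r1)(z - r2) = 2(z + 2)(z + 1)


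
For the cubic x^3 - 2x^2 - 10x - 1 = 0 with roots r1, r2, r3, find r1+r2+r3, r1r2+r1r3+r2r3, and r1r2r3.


Monic cubic x^3+bx^2+cx+d=0: sum=-b, pairwise sum=c, product=-d.
b=-2, c=-10, d=-1
r1+r2+r3 = 2
r1r2+r1r3+r2r3 = -10
r1r2r3 = 1


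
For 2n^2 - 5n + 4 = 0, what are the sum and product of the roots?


For an^2+bn+c=0: sum = -b/a, product = c/a.
a=2, b=-5, c=4
Sum = -(-5)/2 = 5/2
Product = (4)/2 = 2


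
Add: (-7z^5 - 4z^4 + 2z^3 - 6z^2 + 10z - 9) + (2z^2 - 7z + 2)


Align terms by degree and add:
  -7z^5 - 4z^4 + 2z^3 - 6z^2 + 10z - 9
+ 2z^2 - 7z + 2
= -7z^5 - 4z^4 + 2z^3 - 4z^2 + 3z - 7


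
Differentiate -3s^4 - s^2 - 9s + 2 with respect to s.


Apply the power rule term by term:
  d/ds(-3s^4) = -12s^3
  d/ds(-s^2) = -2s
  d/ds(-9s) = -9
  d/ds(2) = 0
p'(s) = -12s^3 - 2s - 9


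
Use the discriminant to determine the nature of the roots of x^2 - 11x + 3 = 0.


D = b^2 - 4ac = (-11)^2 - 4(1)(3) = 121 - 12 = 109
Since D > 0: two distinct irrational roots


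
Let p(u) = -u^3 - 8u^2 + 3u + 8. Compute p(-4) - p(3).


p(-4) = -68
p(3) = -82
p(-4) - p(3) = -68 + 82 = 14


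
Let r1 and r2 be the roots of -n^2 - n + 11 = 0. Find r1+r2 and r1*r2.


For an^2+bn+c=0: sum = -b/a, product = c/a.
a=-1, b=-1, c=11
Sum = -(-1)/-1 = -1
Product = (11)/-1 = -11


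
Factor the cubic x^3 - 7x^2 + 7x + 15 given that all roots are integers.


Try integer roots (divisors of 15). x=3: p(3)=0.
Divide out (x - 3): quotient is x^2 - 4x - 5.
Factor the quadratic: (x + 1)(x - 5)
Result: (x - 3)(x + 1)(x - 5)


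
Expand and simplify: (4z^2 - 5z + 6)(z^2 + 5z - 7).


Distribute each term of the first polynomial:
  (4z^2)(z^2 + 5z - 7) = 4z^4 + 20z^3 - 28z^2
  (-5z)(z^2 + 5z - 7) = -5z^3 - 25z^2 + 35z
  (6)(z^2 + 5z - 7) = 6z^2 + 30z - 42
Sum: 4z^4 + 15z^3 - 47z^2 + 65z - 42


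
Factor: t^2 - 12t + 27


Roots satisfy r1 + r2 = -b/a = 12 and r1*r2 = c/a = 27.
So r1 = 3, r2 = 9.
t^2 - 12t + 27 = (t - r1)(t - r2) = (t - 3)(t - 9)


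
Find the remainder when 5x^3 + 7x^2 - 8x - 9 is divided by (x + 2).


By the Remainder Theorem, the remainder equals p(-2):
  5*(-2)^3 = -40
  7*(-2)^2 = 28
  -8*(-2)^1 = 16
  constant: -9
Sum: -40 + 28 + 16 - 9 = -5


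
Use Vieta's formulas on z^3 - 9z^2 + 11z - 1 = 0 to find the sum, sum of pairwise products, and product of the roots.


Monic cubic z^3+bz^2+cz+d=0: sum=-b, pairwise sum=c, product=-d.
b=-9, c=11, d=-1
r1+r2+r3 = 9
r1r2+r1r3+r2r3 = 11
r1r2r3 = 1


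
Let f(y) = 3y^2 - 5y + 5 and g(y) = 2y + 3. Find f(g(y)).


Substitute g(y) into f:
f(g(y)) = 3*(2y + 3)^2 + (-5)*(2y + 3) + 5
(2y + 3)^2 = 4y^2 + 12y + 9
Expand and combine: 12y^2 + 26y + 17


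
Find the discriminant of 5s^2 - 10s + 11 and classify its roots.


D = b^2 - 4ac = (-10)^2 - 4(5)(11) = 100 - 220 = -120
Since D < 0: two complex conjugate roots (no real roots)


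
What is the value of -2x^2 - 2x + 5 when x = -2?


Using direct substitution:
  -2 * (-2)^2 = -8
  -2 * (-2)^1 = 4
  constant: 5
Sum = -8 + 4 + 5 = 1


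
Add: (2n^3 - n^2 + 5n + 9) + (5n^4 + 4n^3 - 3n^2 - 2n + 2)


Align terms by degree and add:
  2n^3 - n^2 + 5n + 9
+ 5n^4 + 4n^3 - 3n^2 - 2n + 2
= 5n^4 + 6n^3 - 4n^2 + 3n + 11


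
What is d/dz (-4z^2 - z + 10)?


Apply the power rule term by term:
  d/dz(-4z^2) = -8z
  d/dz(-z) = -1
  d/dz(10) = 0
p'(z) = -8z - 1


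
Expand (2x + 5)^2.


Expand (2x + 5)^2 by repeated multiplication:
= 4x^2 + 20x + 25


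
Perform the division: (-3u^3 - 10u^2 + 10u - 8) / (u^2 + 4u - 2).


(-3u^3 - 10u^2 + 10u - 8) / (u^2 + 4u - 2)
Step 1: -3u * (u^2 + 4u - 2) = -3u^3 - 12u^2 + 6u; subtract.
Step 2: 2 * (u^2 + 4u - 2) = 2u^2 + 8u - 4; subtract.
Quotient: -3u + 2, Remainder: -4u - 4


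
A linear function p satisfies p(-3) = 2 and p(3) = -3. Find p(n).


p(n) = mn + b. Using p(-3)=2, p(3)=-3:
m = (2 + 3)/(-3 - 3) = 5/-6 = -5/6
b = 2 - m*(-3) = 2 - 5/2 = -1/2
p(n) = -(5/6)n - (1/2)


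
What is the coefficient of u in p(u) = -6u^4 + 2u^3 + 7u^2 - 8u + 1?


Read off the coefficient of u: -8


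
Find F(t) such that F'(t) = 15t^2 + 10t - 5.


Reverse power rule on each term:
  ∫ 15t^2 dt = 5t^3
  ∫ 10t dt = 5t^2
  ∫ -5 dt = -5t
F(t) = 5t^3 + 5t^2 - 5t + C


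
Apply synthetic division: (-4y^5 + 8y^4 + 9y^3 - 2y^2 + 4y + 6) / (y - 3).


Synthetic division with c = 3. Coefficients: -4, 8, 9, -2, 4, 6
Bring down -4.
  -4 * 3 = -12; -12 + 8 = -4
  -4 * 3 = -12; -12 + 9 = -3
  -3 * 3 = -9; -9 - 2 = -11
  -11 * 3 = -33; -33 + 4 = -29
  -29 * 3 = -87; -87 + 6 = -81
Quotient: -4y^4 - 4y^3 - 3y^2 - 11y - 29, Remainder: -81


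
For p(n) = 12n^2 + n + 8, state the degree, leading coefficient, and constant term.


Highest power of n is 2, with coefficient 12. Constant term is 8.
Degree = 2, leading coefficient = 12, constant term = 8


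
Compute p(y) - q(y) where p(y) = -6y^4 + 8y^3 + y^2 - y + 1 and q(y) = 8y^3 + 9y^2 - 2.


Distribute the minus sign:
  (-6y^4 + 8y^3 + y^2 - y + 1)
- (8y^3 + 9y^2 - 2)
Negate second polynomial: -8y^3 - 9y^2 + 2
Add: -6y^4 - 8y^2 - y + 3


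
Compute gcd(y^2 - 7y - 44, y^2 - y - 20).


Factor each:
  y^2 - 7y - 44 = (y + 4)(y - 11)
  y^2 - y - 20 = (y + 4)(y - 5)
Common monic factor: y + 4


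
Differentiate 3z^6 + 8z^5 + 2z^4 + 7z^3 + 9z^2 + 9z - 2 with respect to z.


Apply the power rule term by term:
  d/dz(3z^6) = 18z^5
  d/dz(8z^5) = 40z^4
  d/dz(2z^4) = 8z^3
  d/dz(7z^3) = 21z^2
  d/dz(9z^2) = 18z
  d/dz(9z) = 9
  d/dz(-2) = 0
p'(z) = 18z^5 + 40z^4 + 8z^3 + 21z^2 + 18z + 9


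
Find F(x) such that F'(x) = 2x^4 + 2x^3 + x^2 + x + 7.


Reverse power rule on each term:
  ∫ 2x^4 dx = (2/5)x^5
  ∫ 2x^3 dx = (1/2)x^4
  ∫ x^2 dx = (1/3)x^3
  ∫ x dx = (1/2)x^2
  ∫ 7 dx = 7x
F(x) = (2/5)x^5 + (1/2)x^4 + (1/3)x^3 + (1/2)x^2 + 7x + C


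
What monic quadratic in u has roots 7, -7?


p(u) = (u - 7)(u + 7)
Expand: u^2 - 49


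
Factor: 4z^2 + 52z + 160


Roots satisfy r1 + r2 = -b/a = -13 and r1*r2 = c/a = 40.
So r1 = -8, r2 = -5.
4z^2 + 52z + 160 = 4(z - r1)(z - r2) = 4(z + 8)(z + 5)


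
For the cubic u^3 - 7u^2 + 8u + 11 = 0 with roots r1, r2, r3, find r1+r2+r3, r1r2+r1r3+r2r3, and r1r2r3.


Monic cubic u^3+bu^2+cu+d=0: sum=-b, pairwise sum=c, product=-d.
b=-7, c=8, d=11
r1+r2+r3 = 7
r1r2+r1r3+r2r3 = 8
r1r2r3 = -11


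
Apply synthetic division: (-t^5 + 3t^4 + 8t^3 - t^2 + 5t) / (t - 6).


Synthetic division with c = 6. Coefficients: -1, 3, 8, -1, 5, 0
Bring down -1.
  -1 * 6 = -6; -6 + 3 = -3
  -3 * 6 = -18; -18 + 8 = -10
  -10 * 6 = -60; -60 - 1 = -61
  -61 * 6 = -366; -366 + 5 = -361
  -361 * 6 = -2166; -2166 + 0 = -2166
Quotient: -t^4 - 3t^3 - 10t^2 - 61t - 361, Remainder: -2166


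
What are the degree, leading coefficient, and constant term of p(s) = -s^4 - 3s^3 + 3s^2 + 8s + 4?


Highest power of s is 4, with coefficient -1. Constant term is 4.
Degree = 4, leading coefficient = -1, constant term = 4


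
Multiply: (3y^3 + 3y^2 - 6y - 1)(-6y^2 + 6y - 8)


Distribute each term of the first polynomial:
  (3y^3)(-6y^2 + 6y - 8) = -18y^5 + 18y^4 - 24y^3
  (3y^2)(-6y^2 + 6y - 8) = -18y^4 + 18y^3 - 24y^2
  (-6y)(-6y^2 + 6y - 8) = 36y^3 - 36y^2 + 48y
  (-1)(-6y^2 + 6y - 8) = 6y^2 - 6y + 8
Sum: -18y^5 + 30y^3 - 54y^2 + 42y + 8


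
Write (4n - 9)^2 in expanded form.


Expand (4n - 9)^2 by repeated multiplication:
= 16n^2 - 72n + 81


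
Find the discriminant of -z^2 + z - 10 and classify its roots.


D = b^2 - 4ac = (1)^2 - 4(-1)(-10) = 1 - 40 = -39
Since D < 0: two complex conjugate roots (no real roots)


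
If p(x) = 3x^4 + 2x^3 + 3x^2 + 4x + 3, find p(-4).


Using direct substitution:
  3 * (-4)^4 = 768
  2 * (-4)^3 = -128
  3 * (-4)^2 = 48
  4 * (-4)^1 = -16
  constant: 3
Sum = 768 - 128 + 48 - 16 + 3 = 675


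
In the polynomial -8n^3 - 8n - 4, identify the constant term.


Read off the constant term: -4


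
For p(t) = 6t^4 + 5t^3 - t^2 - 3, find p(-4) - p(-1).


p(-4) = 1197
p(-1) = -3
p(-4) - p(-1) = 1197 + 3 = 1200


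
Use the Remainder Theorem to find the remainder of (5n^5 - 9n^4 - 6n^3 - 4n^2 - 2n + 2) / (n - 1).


By the Remainder Theorem, the remainder equals p(1):
  5*(1)^5 = 5
  -9*(1)^4 = -9
  -6*(1)^3 = -6
  -4*(1)^2 = -4
  -2*(1)^1 = -2
  constant: 2
Sum: 5 - 9 - 6 - 4 - 2 + 2 = -14


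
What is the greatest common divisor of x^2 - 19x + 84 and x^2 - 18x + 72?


Factor each:
  x^2 - 19x + 84 = (x - 12)(x - 7)
  x^2 - 18x + 72 = (x - 12)(x - 6)
Common monic factor: x - 12


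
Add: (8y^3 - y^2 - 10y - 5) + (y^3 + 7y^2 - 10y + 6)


Align terms by degree and add:
  8y^3 - y^2 - 10y - 5
+ y^3 + 7y^2 - 10y + 6
= 9y^3 + 6y^2 - 20y + 1


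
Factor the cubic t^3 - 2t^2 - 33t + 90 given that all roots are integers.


Try integer roots (divisors of 90). t=5: p(5)=0.
Divide out (t - 5): quotient is t^2 + 3t - 18.
Factor the quadratic: (t - 3)(t + 6)
Result: (t - 5)(t - 3)(t + 6)


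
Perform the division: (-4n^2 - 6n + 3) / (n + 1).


(-4n^2 - 6n + 3) / (n + 1)
Step 1: -4n * (n + 1) = -4n^2 - 4n; subtract.
Step 2: -2 * (n + 1) = -2n - 2; subtract.
Quotient: -4n - 2, Remainder: 5


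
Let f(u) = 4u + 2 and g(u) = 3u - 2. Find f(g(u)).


Substitute g(u) into f:
f(g(u)) = 4*(3u - 2) + 2
Expand and combine: 12u - 6


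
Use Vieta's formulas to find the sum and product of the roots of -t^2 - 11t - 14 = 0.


For at^2+bt+c=0: sum = -b/a, product = c/a.
a=-1, b=-11, c=-14
Sum = -(-11)/-1 = -11
Product = (-14)/-1 = 14


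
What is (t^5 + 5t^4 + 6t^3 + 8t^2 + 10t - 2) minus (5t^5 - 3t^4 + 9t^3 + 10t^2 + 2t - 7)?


Distribute the minus sign:
  (t^5 + 5t^4 + 6t^3 + 8t^2 + 10t - 2)
- (5t^5 - 3t^4 + 9t^3 + 10t^2 + 2t - 7)
Negate second polynomial: -5t^5 + 3t^4 - 9t^3 - 10t^2 - 2t + 7
Add: -4t^5 + 8t^4 - 3t^3 - 2t^2 + 8t + 5


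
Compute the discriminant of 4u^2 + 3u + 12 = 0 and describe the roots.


D = b^2 - 4ac = (3)^2 - 4(4)(12) = 9 - 192 = -183
Since D < 0: two complex conjugate roots (no real roots)


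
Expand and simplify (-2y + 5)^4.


Expand (-2y + 5)^4 by repeated multiplication:
  (-2y + 5)^2 = 4y^2 - 20y + 25
  (-2y + 5)^3 = -8y^3 + 60y^2 - 150y + 125
= 16y^4 - 160y^3 + 600y^2 - 1000y + 625


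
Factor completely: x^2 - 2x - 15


Roots satisfy r1 + r2 = -b/a = 2 and r1*r2 = c/a = -15.
So r1 = -3, r2 = 5.
x^2 - 2x - 15 = (x - r1)(x - r2) = (x + 3)(x - 5)


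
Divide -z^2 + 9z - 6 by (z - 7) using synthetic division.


Synthetic division with c = 7. Coefficients: -1, 9, -6
Bring down -1.
  -1 * 7 = -7; -7 + 9 = 2
  2 * 7 = 14; 14 - 6 = 8
Quotient: -z + 2, Remainder: 8


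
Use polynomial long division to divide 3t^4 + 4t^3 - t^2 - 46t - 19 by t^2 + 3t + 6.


(3t^4 + 4t^3 - t^2 - 46t - 19) / (t^2 + 3t + 6)
Step 1: 3t^2 * (t^2 + 3t + 6) = 3t^4 + 9t^3 + 18t^2; subtract.
Step 2: -5t * (t^2 + 3t + 6) = -5t^3 - 15t^2 - 30t; subtract.
Step 3: -4 * (t^2 + 3t + 6) = -4t^2 - 12t - 24; subtract.
Quotient: 3t^2 - 5t - 4, Remainder: -4t + 5


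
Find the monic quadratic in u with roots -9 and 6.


p(u) = (u + 9)(u - 6)
Expand: u^2 + 3u - 54


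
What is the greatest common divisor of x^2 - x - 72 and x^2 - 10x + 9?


Factor each:
  x^2 - x - 72 = (x - 9)(x + 8)
  x^2 - 10x + 9 = (x - 9)(x - 1)
Common monic factor: x - 9


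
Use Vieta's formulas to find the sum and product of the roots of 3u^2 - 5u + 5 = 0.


For au^2+bu+c=0: sum = -b/a, product = c/a.
a=3, b=-5, c=5
Sum = -(-5)/3 = 5/3
Product = (5)/3 = 5/3


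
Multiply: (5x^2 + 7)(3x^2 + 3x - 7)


Distribute each term of the first polynomial:
  (5x^2)(3x^2 + 3x - 7) = 15x^4 + 15x^3 - 35x^2
  (7)(3x^2 + 3x - 7) = 21x^2 + 21x - 49
Sum: 15x^4 + 15x^3 - 14x^2 + 21x - 49


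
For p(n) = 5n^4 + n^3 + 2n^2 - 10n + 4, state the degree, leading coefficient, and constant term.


Highest power of n is 4, with coefficient 5. Constant term is 4.
Degree = 4, leading coefficient = 5, constant term = 4


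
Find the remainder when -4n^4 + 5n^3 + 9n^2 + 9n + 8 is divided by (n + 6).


By the Remainder Theorem, the remainder equals p(-6):
  -4*(-6)^4 = -5184
  5*(-6)^3 = -1080
  9*(-6)^2 = 324
  9*(-6)^1 = -54
  constant: 8
Sum: -5184 - 1080 + 324 - 54 + 8 = -5986


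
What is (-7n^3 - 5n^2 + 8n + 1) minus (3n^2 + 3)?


Distribute the minus sign:
  (-7n^3 - 5n^2 + 8n + 1)
- (3n^2 + 3)
Negate second polynomial: -3n^2 - 3
Add: -7n^3 - 8n^2 + 8n - 2


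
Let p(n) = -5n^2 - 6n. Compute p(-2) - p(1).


p(-2) = -8
p(1) = -11
p(-2) - p(1) = -8 + 11 = 3


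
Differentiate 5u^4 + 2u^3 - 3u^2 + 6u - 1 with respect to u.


Apply the power rule term by term:
  d/du(5u^4) = 20u^3
  d/du(2u^3) = 6u^2
  d/du(-3u^2) = -6u
  d/du(6u) = 6
  d/du(-1) = 0
p'(u) = 20u^3 + 6u^2 - 6u + 6


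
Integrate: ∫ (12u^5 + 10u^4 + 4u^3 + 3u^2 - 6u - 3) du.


Reverse power rule on each term:
  ∫ 12u^5 du = 2u^6
  ∫ 10u^4 du = 2u^5
  ∫ 4u^3 du = u^4
  ∫ 3u^2 du = u^3
  ∫ -6u du = -3u^2
  ∫ -3 du = -3u
F(u) = 2u^6 + 2u^5 + u^4 + u^3 - 3u^2 - 3u + C


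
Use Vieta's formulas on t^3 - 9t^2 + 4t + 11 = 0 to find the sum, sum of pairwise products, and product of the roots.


Monic cubic t^3+bt^2+ct+d=0: sum=-b, pairwise sum=c, product=-d.
b=-9, c=4, d=11
r1+r2+r3 = 9
r1r2+r1r3+r2r3 = 4
r1r2r3 = -11


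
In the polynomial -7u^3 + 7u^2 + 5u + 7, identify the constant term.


Read off the constant term: 7


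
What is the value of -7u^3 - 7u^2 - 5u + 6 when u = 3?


Using direct substitution:
  -7 * (3)^3 = -189
  -7 * (3)^2 = -63
  -5 * (3)^1 = -15
  constant: 6
Sum = -189 - 63 - 15 + 6 = -261


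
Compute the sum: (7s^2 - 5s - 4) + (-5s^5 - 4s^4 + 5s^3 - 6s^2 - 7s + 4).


Align terms by degree and add:
  7s^2 - 5s - 4
  -5s^5 - 4s^4 + 5s^3 - 6s^2 - 7s + 4
= -5s^5 - 4s^4 + 5s^3 + s^2 - 12s


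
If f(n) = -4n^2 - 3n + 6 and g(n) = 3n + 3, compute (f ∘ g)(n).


Substitute g(n) into f:
f(g(n)) = -4*(3n + 3)^2 + (-3)*(3n + 3) + 6
(3n + 3)^2 = 9n^2 + 18n + 9
Expand and combine: -36n^2 - 81n - 39


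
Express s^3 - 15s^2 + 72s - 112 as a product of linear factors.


Try integer roots (divisors of -112). s=4: p(4)=0.
Divide out (s - 4): quotient is s^2 - 11s + 28.
Factor the quadratic: (s - 7)(s - 4)
Result: (s - 4)(s - 7)(s - 4)


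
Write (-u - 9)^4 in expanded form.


Expand (-u - 9)^4 by repeated multiplication:
  (-u - 9)^2 = u^2 + 18u + 81
  (-u - 9)^3 = -u^3 - 27u^2 - 243u - 729
= u^4 + 36u^3 + 486u^2 + 2916u + 6561


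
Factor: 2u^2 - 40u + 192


Roots satisfy r1 + r2 = -b/a = 20 and r1*r2 = c/a = 96.
So r1 = 8, r2 = 12.
2u^2 - 40u + 192 = 2(u - r1)(u - r2) = 2(u - 8)(u - 12)


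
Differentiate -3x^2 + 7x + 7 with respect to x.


Apply the power rule term by term:
  d/dx(-3x^2) = -6x
  d/dx(7x) = 7
  d/dx(7) = 0
p'(x) = -6x + 7


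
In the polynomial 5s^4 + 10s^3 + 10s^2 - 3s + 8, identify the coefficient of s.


Read off the coefficient of s: -3


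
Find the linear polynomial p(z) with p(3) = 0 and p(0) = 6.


p(z) = mz + b. Using p(3)=0, p(0)=6:
m = (0 - 6)/(3) = -6/3 = -2
b = 0 - m*(3) = 0 + 6 = 6
p(z) = -2z + 6


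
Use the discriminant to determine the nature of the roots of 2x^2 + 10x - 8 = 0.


D = b^2 - 4ac = (10)^2 - 4(2)(-8) = 100 + 64 = 164
Since D > 0: two distinct irrational roots


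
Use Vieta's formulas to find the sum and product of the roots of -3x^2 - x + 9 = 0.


For ax^2+bx+c=0: sum = -b/a, product = c/a.
a=-3, b=-1, c=9
Sum = -(-1)/-3 = -1/3
Product = (9)/-3 = -3


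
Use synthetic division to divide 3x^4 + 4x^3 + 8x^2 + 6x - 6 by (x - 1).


Synthetic division with c = 1. Coefficients: 3, 4, 8, 6, -6
Bring down 3.
  3 * 1 = 3; 3 + 4 = 7
  7 * 1 = 7; 7 + 8 = 15
  15 * 1 = 15; 15 + 6 = 21
  21 * 1 = 21; 21 - 6 = 15
Quotient: 3x^3 + 7x^2 + 15x + 21, Remainder: 15


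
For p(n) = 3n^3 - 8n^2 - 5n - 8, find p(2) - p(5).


p(2) = -26
p(5) = 142
p(2) - p(5) = -26 - 142 = -168


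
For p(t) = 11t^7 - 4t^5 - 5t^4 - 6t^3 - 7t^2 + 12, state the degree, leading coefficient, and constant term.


Highest power of t is 7, with coefficient 11. Constant term is 12.
Degree = 7, leading coefficient = 11, constant term = 12


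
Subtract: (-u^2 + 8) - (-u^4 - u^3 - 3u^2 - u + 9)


Distribute the minus sign:
  (-u^2 + 8)
- (-u^4 - u^3 - 3u^2 - u + 9)
Negate second polynomial: u^4 + u^3 + 3u^2 + u - 9
Add: u^4 + u^3 + 2u^2 + u - 1


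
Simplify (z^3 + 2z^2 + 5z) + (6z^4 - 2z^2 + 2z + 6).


Align terms by degree and add:
  z^3 + 2z^2 + 5z
+ 6z^4 - 2z^2 + 2z + 6
= 6z^4 + z^3 + 7z + 6


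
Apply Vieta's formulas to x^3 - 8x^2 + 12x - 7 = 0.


Monic cubic x^3+bx^2+cx+d=0: sum=-b, pairwise sum=c, product=-d.
b=-8, c=12, d=-7
r1+r2+r3 = 8
r1r2+r1r3+r2r3 = 12
r1r2r3 = 7


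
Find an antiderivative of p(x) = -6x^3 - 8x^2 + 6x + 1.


Reverse power rule on each term:
  ∫ -6x^3 dx = -(3/2)x^4
  ∫ -8x^2 dx = -(8/3)x^3
  ∫ 6x dx = 3x^2
  ∫ 1 dx = x
F(x) = -(3/2)x^4 - (8/3)x^3 + 3x^2 + x + C


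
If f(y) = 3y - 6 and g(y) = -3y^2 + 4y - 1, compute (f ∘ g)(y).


Substitute g(y) into f:
f(g(y)) = 3*(-3y^2 + 4y - 1) + (-6)
Expand and combine: -9y^2 + 12y - 9


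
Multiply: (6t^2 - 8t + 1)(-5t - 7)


Distribute each term of the first polynomial:
  (6t^2)(-5t - 7) = -30t^3 - 42t^2
  (-8t)(-5t - 7) = 40t^2 + 56t
  (1)(-5t - 7) = -5t - 7
Sum: -30t^3 - 2t^2 + 51t - 7


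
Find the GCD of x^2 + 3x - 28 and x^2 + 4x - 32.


Factor each:
  x^2 + 3x - 28 = (x - 4)(x + 7)
  x^2 + 4x - 32 = (x - 4)(x + 8)
Common monic factor: x - 4


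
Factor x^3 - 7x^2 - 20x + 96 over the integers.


Try integer roots (divisors of 96). x=3: p(3)=0.
Divide out (x - 3): quotient is x^2 - 4x - 32.
Factor the quadratic: (x - 8)(x + 4)
Result: (x - 3)(x - 8)(x + 4)


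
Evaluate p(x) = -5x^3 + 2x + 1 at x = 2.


Using direct substitution:
  -5 * (2)^3 = -40
  0 * (2)^2 = 0
  2 * (2)^1 = 4
  constant: 1
Sum = -40 + 0 + 4 + 1 = -35


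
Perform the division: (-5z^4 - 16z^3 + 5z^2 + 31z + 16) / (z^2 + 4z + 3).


(-5z^4 - 16z^3 + 5z^2 + 31z + 16) / (z^2 + 4z + 3)
Step 1: -5z^2 * (z^2 + 4z + 3) = -5z^4 - 20z^3 - 15z^2; subtract.
Step 2: 4z * (z^2 + 4z + 3) = 4z^3 + 16z^2 + 12z; subtract.
Step 3: 4 * (z^2 + 4z + 3) = 4z^2 + 16z + 12; subtract.
Quotient: -5z^2 + 4z + 4, Remainder: 3z + 4


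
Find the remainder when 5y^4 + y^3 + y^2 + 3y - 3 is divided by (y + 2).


By the Remainder Theorem, the remainder equals p(-2):
  5*(-2)^4 = 80
  1*(-2)^3 = -8
  1*(-2)^2 = 4
  3*(-2)^1 = -6
  constant: -3
Sum: 80 - 8 + 4 - 6 - 3 = 67


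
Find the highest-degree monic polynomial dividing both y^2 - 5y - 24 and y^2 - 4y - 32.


Factor each:
  y^2 - 5y - 24 = (y - 8)(y + 3)
  y^2 - 4y - 32 = (y - 8)(y + 4)
Common monic factor: y - 8


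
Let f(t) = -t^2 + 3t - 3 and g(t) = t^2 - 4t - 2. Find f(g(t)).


Substitute g(t) into f:
f(g(t)) = -1*(t^2 - 4t - 2)^2 + 3*(t^2 - 4t - 2) + (-3)
(t^2 - 4t - 2)^2 = t^4 - 8t^3 + 12t^2 + 16t + 4
Expand and combine: -t^4 + 8t^3 - 9t^2 - 28t - 13


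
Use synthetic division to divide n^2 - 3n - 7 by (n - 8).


Synthetic division with c = 8. Coefficients: 1, -3, -7
Bring down 1.
  1 * 8 = 8; 8 - 3 = 5
  5 * 8 = 40; 40 - 7 = 33
Quotient: n + 5, Remainder: 33


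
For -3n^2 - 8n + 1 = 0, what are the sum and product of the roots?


For an^2+bn+c=0: sum = -b/a, product = c/a.
a=-3, b=-8, c=1
Sum = -(-8)/-3 = -8/3
Product = (1)/-3 = -1/3


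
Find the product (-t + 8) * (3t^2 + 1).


Distribute each term of the first polynomial:
  (-t)(3t^2 + 1) = -3t^3 - t
  (8)(3t^2 + 1) = 24t^2 + 8
Sum: -3t^3 + 24t^2 - t + 8


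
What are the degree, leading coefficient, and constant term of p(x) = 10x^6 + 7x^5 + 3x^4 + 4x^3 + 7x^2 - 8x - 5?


Highest power of x is 6, with coefficient 10. Constant term is -5.
Degree = 6, leading coefficient = 10, constant term = -5


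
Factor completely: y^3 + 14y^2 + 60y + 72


Try integer roots (divisors of 72). y=-2: p(-2)=0.
Divide out (y + 2): quotient is y^2 + 12y + 36.
Factor the quadratic: (y + 6)(y + 6)
Result: (y + 2)(y + 6)(y + 6)


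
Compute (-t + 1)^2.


Expand (-t + 1)^2 by repeated multiplication:
= t^2 - 2t + 1


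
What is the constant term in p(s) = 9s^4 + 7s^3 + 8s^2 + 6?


Read off the constant term: 6


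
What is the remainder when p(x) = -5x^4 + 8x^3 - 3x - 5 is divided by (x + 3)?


By the Remainder Theorem, the remainder equals p(-3):
  -5*(-3)^4 = -405
  8*(-3)^3 = -216
  0*(-3)^2 = 0
  -3*(-3)^1 = 9
  constant: -5
Sum: -405 - 216 + 0 + 9 - 5 = -617


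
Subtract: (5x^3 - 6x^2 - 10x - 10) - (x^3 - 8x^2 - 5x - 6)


Distribute the minus sign:
  (5x^3 - 6x^2 - 10x - 10)
- (x^3 - 8x^2 - 5x - 6)
Negate second polynomial: -x^3 + 8x^2 + 5x + 6
Add: 4x^3 + 2x^2 - 5x - 4


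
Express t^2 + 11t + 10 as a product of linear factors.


Roots satisfy r1 + r2 = -b/a = -11 and r1*r2 = c/a = 10.
So r1 = -1, r2 = -10.
t^2 + 11t + 10 = (t - r1)(t - r2) = (t + 1)(t + 10)


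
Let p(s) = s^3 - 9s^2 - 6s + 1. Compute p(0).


Using direct substitution:
  1 * (0)^3 = 0
  -9 * (0)^2 = 0
  -6 * (0)^1 = 0
  constant: 1
Sum = 0 + 0 + 0 + 1 = 1


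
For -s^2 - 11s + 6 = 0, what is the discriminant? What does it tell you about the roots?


D = b^2 - 4ac = (-11)^2 - 4(-1)(6) = 121 + 24 = 145
Since D > 0: two distinct irrational roots


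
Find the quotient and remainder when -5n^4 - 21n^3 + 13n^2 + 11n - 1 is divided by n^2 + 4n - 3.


(-5n^4 - 21n^3 + 13n^2 + 11n - 1) / (n^2 + 4n - 3)
Step 1: -5n^2 * (n^2 + 4n - 3) = -5n^4 - 20n^3 + 15n^2; subtract.
Step 2: -n * (n^2 + 4n - 3) = -n^3 - 4n^2 + 3n; subtract.
Step 3: 2 * (n^2 + 4n - 3) = 2n^2 + 8n - 6; subtract.
Quotient: -5n^2 - n + 2, Remainder: 5


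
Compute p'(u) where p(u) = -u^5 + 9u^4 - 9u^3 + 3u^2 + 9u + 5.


Apply the power rule term by term:
  d/du(-u^5) = -5u^4
  d/du(9u^4) = 36u^3
  d/du(-9u^3) = -27u^2
  d/du(3u^2) = 6u
  d/du(9u) = 9
  d/du(5) = 0
p'(u) = -5u^4 + 36u^3 - 27u^2 + 6u + 9


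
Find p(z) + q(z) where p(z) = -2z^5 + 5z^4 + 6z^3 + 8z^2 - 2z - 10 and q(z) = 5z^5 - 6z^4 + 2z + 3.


Align terms by degree and add:
  -2z^5 + 5z^4 + 6z^3 + 8z^2 - 2z - 10
+ 5z^5 - 6z^4 + 2z + 3
= 3z^5 - z^4 + 6z^3 + 8z^2 - 7


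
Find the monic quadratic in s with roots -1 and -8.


p(s) = (s + 1)(s + 8)
Expand: s^2 + 9s + 8


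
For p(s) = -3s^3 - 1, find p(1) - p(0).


p(1) = -4
p(0) = -1
p(1) - p(0) = -4 + 1 = -3


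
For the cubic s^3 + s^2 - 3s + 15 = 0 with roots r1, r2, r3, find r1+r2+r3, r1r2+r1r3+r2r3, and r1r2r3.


Monic cubic s^3+bs^2+cs+d=0: sum=-b, pairwise sum=c, product=-d.
b=1, c=-3, d=15
r1+r2+r3 = -1
r1r2+r1r3+r2r3 = -3
r1r2r3 = -15


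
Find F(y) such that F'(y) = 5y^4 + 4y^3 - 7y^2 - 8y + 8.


Reverse power rule on each term:
  ∫ 5y^4 dy = y^5
  ∫ 4y^3 dy = y^4
  ∫ -7y^2 dy = -(7/3)y^3
  ∫ -8y dy = -4y^2
  ∫ 8 dy = 8y
F(y) = y^5 + y^4 - (7/3)y^3 - 4y^2 + 8y + C


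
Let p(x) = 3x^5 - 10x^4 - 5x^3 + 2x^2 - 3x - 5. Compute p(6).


Using direct substitution:
  3 * (6)^5 = 23328
  -10 * (6)^4 = -12960
  -5 * (6)^3 = -1080
  2 * (6)^2 = 72
  -3 * (6)^1 = -18
  constant: -5
Sum = 23328 - 12960 - 1080 + 72 - 18 - 5 = 9337


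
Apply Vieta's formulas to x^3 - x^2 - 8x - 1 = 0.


Monic cubic x^3+bx^2+cx+d=0: sum=-b, pairwise sum=c, product=-d.
b=-1, c=-8, d=-1
r1+r2+r3 = 1
r1r2+r1r3+r2r3 = -8
r1r2r3 = 1


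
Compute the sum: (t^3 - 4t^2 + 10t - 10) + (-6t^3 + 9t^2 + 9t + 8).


Align terms by degree and add:
  t^3 - 4t^2 + 10t - 10
  -6t^3 + 9t^2 + 9t + 8
= -5t^3 + 5t^2 + 19t - 2


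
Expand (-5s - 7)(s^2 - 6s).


Distribute each term of the first polynomial:
  (-5s)(s^2 - 6s) = -5s^3 + 30s^2
  (-7)(s^2 - 6s) = -7s^2 + 42s
Sum: -5s^3 + 23s^2 + 42s


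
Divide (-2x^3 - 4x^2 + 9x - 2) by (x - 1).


(-2x^3 - 4x^2 + 9x - 2) / (x - 1)
Step 1: -2x^2 * (x - 1) = -2x^3 + 2x^2; subtract.
Step 2: -6x * (x - 1) = -6x^2 + 6x; subtract.
Step 3: 3 * (x - 1) = 3x - 3; subtract.
Quotient: -2x^2 - 6x + 3, Remainder: 1


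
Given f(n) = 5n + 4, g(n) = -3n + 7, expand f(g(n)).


Substitute g(n) into f:
f(g(n)) = 5*(-3n + 7) + 4
Expand and combine: -15n + 39


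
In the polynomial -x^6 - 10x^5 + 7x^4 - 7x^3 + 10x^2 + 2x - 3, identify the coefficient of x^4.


Read off the coefficient of x^4: 7


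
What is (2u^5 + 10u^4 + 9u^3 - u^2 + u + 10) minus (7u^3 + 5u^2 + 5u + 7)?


Distribute the minus sign:
  (2u^5 + 10u^4 + 9u^3 - u^2 + u + 10)
- (7u^3 + 5u^2 + 5u + 7)
Negate second polynomial: -7u^3 - 5u^2 - 5u - 7
Add: 2u^5 + 10u^4 + 2u^3 - 6u^2 - 4u + 3


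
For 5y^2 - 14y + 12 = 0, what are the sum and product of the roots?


For ay^2+by+c=0: sum = -b/a, product = c/a.
a=5, b=-14, c=12
Sum = -(-14)/5 = 14/5
Product = (12)/5 = 12/5


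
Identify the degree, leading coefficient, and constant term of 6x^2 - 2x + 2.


Highest power of x is 2, with coefficient 6. Constant term is 2.
Degree = 2, leading coefficient = 6, constant term = 2


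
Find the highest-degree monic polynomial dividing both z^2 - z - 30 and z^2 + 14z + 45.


Factor each:
  z^2 - z - 30 = (z + 5)(z - 6)
  z^2 + 14z + 45 = (z + 5)(z + 9)
Common monic factor: z + 5


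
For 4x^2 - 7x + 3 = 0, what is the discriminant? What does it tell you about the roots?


D = b^2 - 4ac = (-7)^2 - 4(4)(3) = 49 - 48 = 1
Since D > 0: two distinct rational roots


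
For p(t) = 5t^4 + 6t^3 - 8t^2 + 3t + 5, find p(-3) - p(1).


p(-3) = 167
p(1) = 11
p(-3) - p(1) = 167 - 11 = 156


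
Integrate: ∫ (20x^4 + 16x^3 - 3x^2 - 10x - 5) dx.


Reverse power rule on each term:
  ∫ 20x^4 dx = 4x^5
  ∫ 16x^3 dx = 4x^4
  ∫ -3x^2 dx = -x^3
  ∫ -10x dx = -5x^2
  ∫ -5 dx = -5x
F(x) = 4x^5 + 4x^4 - x^3 - 5x^2 - 5x + C


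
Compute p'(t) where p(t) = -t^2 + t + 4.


Apply the power rule term by term:
  d/dt(-t^2) = -2t
  d/dt(t) = 1
  d/dt(4) = 0
p'(t) = -2t + 1


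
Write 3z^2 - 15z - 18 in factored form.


Roots satisfy r1 + r2 = -b/a = 5 and r1*r2 = c/a = -6.
So r1 = 6, r2 = -1.
3z^2 - 15z - 18 = 3(z - r1)(z - r2) = 3(z - 6)(z + 1)


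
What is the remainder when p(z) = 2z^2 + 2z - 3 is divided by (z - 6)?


By the Remainder Theorem, the remainder equals p(6):
  2*(6)^2 = 72
  2*(6)^1 = 12
  constant: -3
Sum: 72 + 12 - 3 = 81


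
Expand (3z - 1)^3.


Expand (3z - 1)^3 by repeated multiplication:
  (3z - 1)^2 = 9z^2 - 6z + 1
= 27z^3 - 27z^2 + 9z - 1


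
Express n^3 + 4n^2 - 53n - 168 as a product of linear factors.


Try integer roots (divisors of -168). n=7: p(7)=0.
Divide out (n - 7): quotient is n^2 + 11n + 24.
Factor the quadratic: (n + 3)(n + 8)
Result: (n - 7)(n + 3)(n + 8)
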